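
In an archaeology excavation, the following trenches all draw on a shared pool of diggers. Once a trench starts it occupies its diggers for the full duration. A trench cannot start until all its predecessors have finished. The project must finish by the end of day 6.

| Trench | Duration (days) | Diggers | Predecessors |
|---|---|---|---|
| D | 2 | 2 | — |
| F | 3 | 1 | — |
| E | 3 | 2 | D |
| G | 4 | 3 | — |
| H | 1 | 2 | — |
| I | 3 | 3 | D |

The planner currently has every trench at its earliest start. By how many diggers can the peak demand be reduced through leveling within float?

1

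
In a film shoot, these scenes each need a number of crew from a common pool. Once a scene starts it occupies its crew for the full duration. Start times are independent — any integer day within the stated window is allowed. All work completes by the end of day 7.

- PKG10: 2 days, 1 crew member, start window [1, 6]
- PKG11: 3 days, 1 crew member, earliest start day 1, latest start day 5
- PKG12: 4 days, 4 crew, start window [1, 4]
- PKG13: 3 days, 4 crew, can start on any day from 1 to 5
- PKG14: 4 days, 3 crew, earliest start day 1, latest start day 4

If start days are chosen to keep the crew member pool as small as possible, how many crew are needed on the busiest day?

7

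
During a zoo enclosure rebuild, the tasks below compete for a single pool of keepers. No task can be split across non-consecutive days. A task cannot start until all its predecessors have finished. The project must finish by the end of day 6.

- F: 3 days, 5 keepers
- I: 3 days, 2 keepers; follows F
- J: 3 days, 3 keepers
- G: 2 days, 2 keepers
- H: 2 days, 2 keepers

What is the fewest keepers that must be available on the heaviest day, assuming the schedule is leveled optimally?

7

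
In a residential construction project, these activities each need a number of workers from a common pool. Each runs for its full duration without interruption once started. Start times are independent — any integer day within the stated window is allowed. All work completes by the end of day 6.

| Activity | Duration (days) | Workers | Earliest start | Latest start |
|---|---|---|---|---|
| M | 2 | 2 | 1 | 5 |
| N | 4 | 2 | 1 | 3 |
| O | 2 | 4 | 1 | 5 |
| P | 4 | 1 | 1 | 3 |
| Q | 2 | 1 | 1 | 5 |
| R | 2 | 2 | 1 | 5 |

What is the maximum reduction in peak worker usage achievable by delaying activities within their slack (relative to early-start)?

Early-start peak: d1:12  d2:12  d3:3  d4:3  d5:0  d6:0 ⇒ 12.
Leveled (M@1, N@1, O@5, P@1, Q@5, R@3): d1:5  d2:5  d3:5  d4:5  d5:5  d6:5 ⇒ 5.
Reduction 12 − 5 = 7.

7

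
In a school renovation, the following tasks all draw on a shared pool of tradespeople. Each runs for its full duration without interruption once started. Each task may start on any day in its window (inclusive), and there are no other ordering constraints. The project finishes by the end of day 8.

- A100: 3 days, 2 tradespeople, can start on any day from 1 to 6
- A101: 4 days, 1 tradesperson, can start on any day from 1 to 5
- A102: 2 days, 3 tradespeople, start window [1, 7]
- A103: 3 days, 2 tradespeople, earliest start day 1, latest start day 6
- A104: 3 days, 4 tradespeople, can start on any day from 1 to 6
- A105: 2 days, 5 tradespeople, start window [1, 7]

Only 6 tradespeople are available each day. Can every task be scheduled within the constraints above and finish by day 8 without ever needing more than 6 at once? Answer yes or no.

yes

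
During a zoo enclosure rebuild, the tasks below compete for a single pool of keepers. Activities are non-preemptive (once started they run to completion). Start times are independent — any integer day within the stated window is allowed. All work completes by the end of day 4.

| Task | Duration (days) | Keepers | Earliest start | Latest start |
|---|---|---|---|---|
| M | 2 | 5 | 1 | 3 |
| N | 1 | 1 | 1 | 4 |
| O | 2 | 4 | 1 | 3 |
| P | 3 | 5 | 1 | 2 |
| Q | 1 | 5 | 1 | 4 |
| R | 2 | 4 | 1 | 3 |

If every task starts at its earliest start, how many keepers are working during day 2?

At early start, day 2 has: M, O, P, R.
Demand: 5 + 4 + 5 + 4 = 18.

18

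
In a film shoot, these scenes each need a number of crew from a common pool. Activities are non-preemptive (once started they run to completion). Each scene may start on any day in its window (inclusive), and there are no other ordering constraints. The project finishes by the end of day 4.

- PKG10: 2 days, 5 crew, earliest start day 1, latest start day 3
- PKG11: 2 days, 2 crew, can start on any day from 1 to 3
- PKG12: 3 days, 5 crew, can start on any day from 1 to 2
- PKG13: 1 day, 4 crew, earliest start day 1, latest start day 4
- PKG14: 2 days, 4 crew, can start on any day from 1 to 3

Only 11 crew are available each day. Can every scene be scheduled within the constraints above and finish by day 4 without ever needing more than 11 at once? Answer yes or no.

Schedule PKG10@1, PKG11@3, PKG12@1, PKG13@4, PKG14@3: d1:10  d2:10  d3:11  d4:10 — peak 11 ≤ 11.

yes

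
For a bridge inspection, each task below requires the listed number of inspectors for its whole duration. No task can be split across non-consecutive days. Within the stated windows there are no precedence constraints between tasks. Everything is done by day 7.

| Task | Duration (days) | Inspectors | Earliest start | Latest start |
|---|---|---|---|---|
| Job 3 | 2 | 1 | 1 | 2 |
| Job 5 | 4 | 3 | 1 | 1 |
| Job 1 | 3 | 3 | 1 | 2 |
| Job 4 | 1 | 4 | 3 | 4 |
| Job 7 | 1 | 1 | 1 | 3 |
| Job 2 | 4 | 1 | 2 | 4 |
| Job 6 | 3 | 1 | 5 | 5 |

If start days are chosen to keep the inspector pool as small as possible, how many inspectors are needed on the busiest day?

Early-start (Job 3@1, Job 5@1, Job 1@1, Job 4@3, Job 7@1, Job 2@2, Job 6@5) gives peak 11: d1:8  d2:8  d3:11  d4:4  d5:2  d6:1  d7:1.
Shift Job 4→4.
Schedule Job 3@1, Job 5@1, Job 1@1, Job 4@4, Job 7@1, Job 2@2, Job 6@5: d1:8  d2:8  d3:7  d4:8  d5:2  d6:1  d7:1 — peak 8.

8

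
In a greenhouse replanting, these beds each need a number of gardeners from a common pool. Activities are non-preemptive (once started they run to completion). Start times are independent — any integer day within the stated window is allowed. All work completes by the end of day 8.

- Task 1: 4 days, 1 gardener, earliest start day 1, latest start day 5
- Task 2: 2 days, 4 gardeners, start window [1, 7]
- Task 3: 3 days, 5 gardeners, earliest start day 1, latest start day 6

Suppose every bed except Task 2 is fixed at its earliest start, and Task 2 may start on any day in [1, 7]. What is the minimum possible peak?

Task 2@1: d1:10  d2:10  d3:6  d4:1  d5:0  d6:0  d7:0  d8:0 → peak 10
Task 2@2: d1:6  d2:10  d3:10  d4:1  d5:0  d6:0  d7:0  d8:0 → peak 10
Task 2@3: d1:6  d2:6  d3:10  d4:5  d5:0  d6:0  d7:0  d8:0 → peak 10
Task 2@4: d1:6  d2:6  d3:6  d4:5  d5:4  d6:0  d7:0  d8:0 → peak 6
Task 2@5: d1:6  d2:6  d3:6  d4:1  d5:4  d6:4  d7:0  d8:0 → peak 6
Task 2@6: d1:6  d2:6  d3:6  d4:1  d5:0  d6:4  d7:4  d8:0 → peak 6
Task 2@7: d1:6  d2:6  d3:6  d4:1  d5:0  d6:0  d7:4  d8:4 → peak 6
Best is Task 2@4, peak 6.

6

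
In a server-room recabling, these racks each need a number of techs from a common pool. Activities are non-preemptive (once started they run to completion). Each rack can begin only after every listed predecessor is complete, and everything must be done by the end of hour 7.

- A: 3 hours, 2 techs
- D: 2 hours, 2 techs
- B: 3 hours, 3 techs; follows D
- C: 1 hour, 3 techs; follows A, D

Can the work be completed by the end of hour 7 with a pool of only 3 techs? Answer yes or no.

no

Total tech-hours = 22; over 7 hours the average is 22/7 > 3, so some hour must exceed 3.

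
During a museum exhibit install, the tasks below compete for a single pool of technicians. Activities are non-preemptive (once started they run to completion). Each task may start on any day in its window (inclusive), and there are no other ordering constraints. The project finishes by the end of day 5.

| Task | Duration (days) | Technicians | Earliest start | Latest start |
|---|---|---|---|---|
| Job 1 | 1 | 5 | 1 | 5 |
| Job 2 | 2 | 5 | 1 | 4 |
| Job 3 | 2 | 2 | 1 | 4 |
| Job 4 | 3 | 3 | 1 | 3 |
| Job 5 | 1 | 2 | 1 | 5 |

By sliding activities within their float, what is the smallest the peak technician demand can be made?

Early-start (Job 1@1, Job 2@1, Job 3@1, Job 4@1, Job 5@1) gives peak 17: d1:17  d2:10  d3:3  d4:0  d5:0.
Shift Job 2→2, Job 4→3, Job 5→4.
Schedule Job 1@1, Job 2@2, Job 3@1, Job 4@3, Job 5@4: d1:7  d2:7  d3:8  d4:5  d5:3 — peak 8.

8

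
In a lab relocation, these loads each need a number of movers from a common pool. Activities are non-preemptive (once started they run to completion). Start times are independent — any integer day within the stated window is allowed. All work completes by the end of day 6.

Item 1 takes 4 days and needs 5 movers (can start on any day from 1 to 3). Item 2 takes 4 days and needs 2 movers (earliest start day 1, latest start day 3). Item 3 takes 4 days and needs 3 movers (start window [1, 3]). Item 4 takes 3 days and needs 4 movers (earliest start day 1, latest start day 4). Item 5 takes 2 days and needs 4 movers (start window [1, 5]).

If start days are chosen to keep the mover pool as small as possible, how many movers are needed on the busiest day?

14

Early-start (Item 1@1, Item 2@1, Item 3@1, Item 4@1, Item 5@1) gives peak 18: d1:18  d2:18  d3:14  d4:10  d5:0  d6:0.
Shift Item 5→4.
Schedule Item 1@1, Item 2@1, Item 3@1, Item 4@1, Item 5@4: d1:14  d2:14  d3:14  d4:14  d5:4  d6:0 — peak 14.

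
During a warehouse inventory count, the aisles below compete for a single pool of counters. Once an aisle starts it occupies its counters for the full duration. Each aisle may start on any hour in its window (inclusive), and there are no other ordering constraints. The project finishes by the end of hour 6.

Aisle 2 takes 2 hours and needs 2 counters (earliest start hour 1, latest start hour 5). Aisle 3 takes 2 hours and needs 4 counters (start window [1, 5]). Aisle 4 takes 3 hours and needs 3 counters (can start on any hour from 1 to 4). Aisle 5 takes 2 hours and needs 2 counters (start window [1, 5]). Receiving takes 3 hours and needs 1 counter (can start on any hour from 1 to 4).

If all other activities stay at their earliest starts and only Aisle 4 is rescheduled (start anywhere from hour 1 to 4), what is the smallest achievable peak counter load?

9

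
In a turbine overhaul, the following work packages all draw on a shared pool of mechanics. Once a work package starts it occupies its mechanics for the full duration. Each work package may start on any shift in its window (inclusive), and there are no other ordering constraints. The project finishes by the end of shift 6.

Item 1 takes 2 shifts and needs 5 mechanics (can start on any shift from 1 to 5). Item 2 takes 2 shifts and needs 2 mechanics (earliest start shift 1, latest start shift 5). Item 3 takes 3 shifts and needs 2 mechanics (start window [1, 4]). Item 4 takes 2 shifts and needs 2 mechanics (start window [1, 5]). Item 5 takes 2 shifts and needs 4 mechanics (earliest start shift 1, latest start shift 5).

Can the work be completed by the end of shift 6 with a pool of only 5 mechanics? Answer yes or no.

Total mechanic-shifts = 32; over 6 shifts the average is 32/6 > 5, so some shift must exceed 5.

no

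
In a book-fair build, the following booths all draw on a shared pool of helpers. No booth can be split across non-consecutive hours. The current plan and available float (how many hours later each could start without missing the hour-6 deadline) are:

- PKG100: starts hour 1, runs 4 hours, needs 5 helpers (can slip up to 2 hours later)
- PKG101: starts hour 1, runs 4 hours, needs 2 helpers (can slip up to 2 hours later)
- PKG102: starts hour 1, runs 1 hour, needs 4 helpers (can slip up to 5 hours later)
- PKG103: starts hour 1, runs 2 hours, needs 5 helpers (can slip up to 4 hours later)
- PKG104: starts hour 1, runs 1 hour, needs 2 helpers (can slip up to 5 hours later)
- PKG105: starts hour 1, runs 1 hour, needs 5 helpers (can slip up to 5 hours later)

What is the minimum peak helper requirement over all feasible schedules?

10

Early-start (PKG100@1, PKG101@1, PKG102@1, PKG103@1, PKG104@1, PKG105@1) gives peak 23: h1:23  h2:12  h3:7  h4:7  h5:0  h6:0.
Shift PKG102→5, PKG103→5, PKG105→6.
Schedule PKG100@1, PKG101@1, PKG102@5, PKG103@5, PKG104@1, PKG105@6: h1:9  h2:7  h3:7  h4:7  h5:9  h6:10 — peak 10.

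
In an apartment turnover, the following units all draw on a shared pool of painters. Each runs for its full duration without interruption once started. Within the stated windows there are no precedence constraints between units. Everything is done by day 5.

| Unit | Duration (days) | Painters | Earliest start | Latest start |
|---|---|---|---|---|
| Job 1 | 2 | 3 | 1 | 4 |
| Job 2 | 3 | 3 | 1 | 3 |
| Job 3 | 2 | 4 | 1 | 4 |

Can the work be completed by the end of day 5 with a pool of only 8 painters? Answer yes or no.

yes

Schedule Job 1@1, Job 2@1, Job 3@4: d1:6  d2:6  d3:3  d4:4  d5:4 — peak 6 ≤ 8.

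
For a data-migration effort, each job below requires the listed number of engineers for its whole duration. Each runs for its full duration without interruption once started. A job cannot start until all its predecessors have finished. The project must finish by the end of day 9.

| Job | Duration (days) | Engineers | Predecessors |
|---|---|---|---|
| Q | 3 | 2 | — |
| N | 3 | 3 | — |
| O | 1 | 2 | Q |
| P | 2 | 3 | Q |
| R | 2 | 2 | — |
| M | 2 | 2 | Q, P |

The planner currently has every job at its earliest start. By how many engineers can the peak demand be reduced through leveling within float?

2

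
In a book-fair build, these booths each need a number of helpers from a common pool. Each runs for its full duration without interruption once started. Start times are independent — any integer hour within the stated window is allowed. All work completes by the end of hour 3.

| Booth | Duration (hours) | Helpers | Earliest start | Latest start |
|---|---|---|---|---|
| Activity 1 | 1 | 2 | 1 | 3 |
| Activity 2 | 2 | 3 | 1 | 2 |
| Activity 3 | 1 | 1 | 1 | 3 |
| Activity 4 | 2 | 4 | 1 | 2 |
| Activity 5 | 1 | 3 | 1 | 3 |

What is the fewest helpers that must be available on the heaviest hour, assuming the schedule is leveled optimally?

Early-start (Activity 1@1, Activity 2@1, Activity 3@1, Activity 4@1, Activity 5@1) gives peak 13: h1:13  h2:7  h3:0.
Shift Activity 4→2, Activity 5→3.
Schedule Activity 1@1, Activity 2@1, Activity 3@1, Activity 4@2, Activity 5@3: h1:6  h2:7  h3:7 — peak 7.
Total helper-hours = 20 over 3 hours ⇒ peak ≥ ⌈20/3⌉ = 7, so 7 is optimal.

7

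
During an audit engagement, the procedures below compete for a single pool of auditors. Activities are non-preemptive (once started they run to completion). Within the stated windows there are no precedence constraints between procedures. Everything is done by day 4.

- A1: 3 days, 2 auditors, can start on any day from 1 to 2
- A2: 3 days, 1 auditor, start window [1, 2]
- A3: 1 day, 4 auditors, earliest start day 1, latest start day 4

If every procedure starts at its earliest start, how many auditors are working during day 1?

At early start, day 1 has: A1, A2, A3.
Demand: 2 + 1 + 4 = 7.

7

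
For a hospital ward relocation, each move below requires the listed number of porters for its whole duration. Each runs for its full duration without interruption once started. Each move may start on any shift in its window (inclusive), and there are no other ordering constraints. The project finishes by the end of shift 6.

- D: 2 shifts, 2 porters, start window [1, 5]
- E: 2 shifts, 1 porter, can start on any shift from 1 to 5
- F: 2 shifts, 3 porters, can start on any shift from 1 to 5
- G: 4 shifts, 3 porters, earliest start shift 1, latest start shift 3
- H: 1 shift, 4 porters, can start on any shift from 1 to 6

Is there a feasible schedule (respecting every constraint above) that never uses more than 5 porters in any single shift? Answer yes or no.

no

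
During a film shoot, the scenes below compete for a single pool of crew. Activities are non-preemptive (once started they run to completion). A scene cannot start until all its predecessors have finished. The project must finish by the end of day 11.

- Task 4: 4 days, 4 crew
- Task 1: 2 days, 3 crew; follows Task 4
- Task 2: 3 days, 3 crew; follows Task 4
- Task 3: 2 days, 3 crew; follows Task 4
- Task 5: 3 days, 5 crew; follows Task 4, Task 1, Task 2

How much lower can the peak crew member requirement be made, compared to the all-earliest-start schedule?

Early-start peak: d1:4  d2:4  d3:4  d4:4  d5:9  d6:9  d7:3  d8:5  d9:5  d10:5  d11:0 ⇒ 9.
Leveled (Task 4@1, Task 1@5, Task 2@5, Task 3@7, Task 5@9): d1:4  d2:4  d3:4  d4:4  d5:6  d6:6  d7:6  d8:3  d9:5  d10:5  d11:5 ⇒ 6.
Reduction 9 − 6 = 3.

3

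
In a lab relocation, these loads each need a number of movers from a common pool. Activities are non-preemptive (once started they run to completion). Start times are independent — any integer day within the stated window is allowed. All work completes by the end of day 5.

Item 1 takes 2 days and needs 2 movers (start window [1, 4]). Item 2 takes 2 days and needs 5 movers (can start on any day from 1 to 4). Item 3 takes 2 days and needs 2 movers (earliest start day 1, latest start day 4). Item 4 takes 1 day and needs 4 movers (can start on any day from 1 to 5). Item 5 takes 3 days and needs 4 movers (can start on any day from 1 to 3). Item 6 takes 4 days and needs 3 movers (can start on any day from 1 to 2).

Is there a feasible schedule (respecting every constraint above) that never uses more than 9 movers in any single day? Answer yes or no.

no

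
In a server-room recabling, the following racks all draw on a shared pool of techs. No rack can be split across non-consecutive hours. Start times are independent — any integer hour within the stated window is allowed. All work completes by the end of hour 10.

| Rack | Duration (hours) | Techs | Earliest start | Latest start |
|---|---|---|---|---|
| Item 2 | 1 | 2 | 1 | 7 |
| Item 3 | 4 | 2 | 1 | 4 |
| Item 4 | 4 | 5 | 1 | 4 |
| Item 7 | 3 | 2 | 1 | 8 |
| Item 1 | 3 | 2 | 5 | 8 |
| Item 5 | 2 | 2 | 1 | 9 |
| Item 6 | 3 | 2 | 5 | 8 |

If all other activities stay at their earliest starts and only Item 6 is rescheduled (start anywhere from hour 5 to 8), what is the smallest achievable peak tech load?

13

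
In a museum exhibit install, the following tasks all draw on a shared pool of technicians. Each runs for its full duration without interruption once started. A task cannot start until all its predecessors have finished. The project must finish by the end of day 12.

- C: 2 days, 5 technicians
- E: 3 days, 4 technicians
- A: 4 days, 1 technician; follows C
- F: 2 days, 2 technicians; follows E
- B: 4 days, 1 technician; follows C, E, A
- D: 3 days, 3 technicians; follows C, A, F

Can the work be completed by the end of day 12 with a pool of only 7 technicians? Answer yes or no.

Schedule C@1, E@3, A@3, F@6, B@7, D@8: d1:5  d2:5  d3:5  d4:5  d5:5  d6:3  d7:3  d8:4  d9:4  d10:4  d11:0  d12:0 — peak 5 ≤ 7.

yes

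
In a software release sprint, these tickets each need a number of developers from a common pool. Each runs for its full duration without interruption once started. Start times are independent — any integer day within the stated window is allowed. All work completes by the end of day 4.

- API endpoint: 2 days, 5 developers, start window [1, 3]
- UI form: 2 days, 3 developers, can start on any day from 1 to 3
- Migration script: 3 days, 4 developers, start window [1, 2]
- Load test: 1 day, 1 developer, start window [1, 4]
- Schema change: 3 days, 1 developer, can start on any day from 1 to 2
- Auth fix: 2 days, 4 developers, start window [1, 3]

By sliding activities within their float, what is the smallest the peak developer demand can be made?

Early-start (API endpoint@1, UI form@1, Migration script@1, Load test@1, Schema change@1, Auth fix@1) gives peak 18: d1:18  d2:17  d3:5  d4:0.
Shift UI form→3, Auth fix→3.
Schedule API endpoint@1, UI form@3, Migration script@1, Load test@1, Schema change@1, Auth fix@3: d1:11  d2:10  d3:12  d4:7 — peak 12.

12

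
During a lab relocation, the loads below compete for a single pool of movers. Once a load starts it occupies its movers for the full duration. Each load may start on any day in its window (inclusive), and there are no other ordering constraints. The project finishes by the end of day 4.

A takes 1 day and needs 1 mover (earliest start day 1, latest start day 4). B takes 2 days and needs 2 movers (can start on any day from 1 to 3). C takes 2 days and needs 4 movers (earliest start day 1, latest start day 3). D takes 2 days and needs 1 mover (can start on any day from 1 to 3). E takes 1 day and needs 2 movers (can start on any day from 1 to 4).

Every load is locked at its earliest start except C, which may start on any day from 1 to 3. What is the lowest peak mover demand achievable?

C@1: d1:10  d2:7  d3:0  d4:0 → peak 10
C@2: d1:6  d2:7  d3:4  d4:0 → peak 7
C@3: d1:6  d2:3  d3:4  d4:4 → peak 6
Best is C@3, peak 6.

6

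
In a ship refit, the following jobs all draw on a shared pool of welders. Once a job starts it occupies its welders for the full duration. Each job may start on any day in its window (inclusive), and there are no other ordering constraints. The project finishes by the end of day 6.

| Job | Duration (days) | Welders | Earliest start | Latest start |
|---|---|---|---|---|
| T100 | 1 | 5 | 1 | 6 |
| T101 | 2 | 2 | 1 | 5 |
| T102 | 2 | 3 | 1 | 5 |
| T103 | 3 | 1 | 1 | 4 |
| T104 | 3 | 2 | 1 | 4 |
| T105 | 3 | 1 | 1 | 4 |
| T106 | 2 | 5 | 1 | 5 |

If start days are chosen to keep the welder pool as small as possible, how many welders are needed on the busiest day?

7

Early-start (T100@1, T101@1, T102@1, T103@1, T104@1, T105@1, T106@1) gives peak 19: d1:19  d2:14  d3:4  d4:0  d5:0  d6:0.
Shift T102→2, T103→2, T104→3, T105→2, T106→5.
Schedule T100@1, T101@1, T102@2, T103@2, T104@3, T105@2, T106@5: d1:7  d2:7  d3:7  d4:4  d5:7  d6:5 — peak 7.
Total welder-days = 37 over 6 days ⇒ peak ≥ ⌈37/6⌉ = 7, so 7 is optimal.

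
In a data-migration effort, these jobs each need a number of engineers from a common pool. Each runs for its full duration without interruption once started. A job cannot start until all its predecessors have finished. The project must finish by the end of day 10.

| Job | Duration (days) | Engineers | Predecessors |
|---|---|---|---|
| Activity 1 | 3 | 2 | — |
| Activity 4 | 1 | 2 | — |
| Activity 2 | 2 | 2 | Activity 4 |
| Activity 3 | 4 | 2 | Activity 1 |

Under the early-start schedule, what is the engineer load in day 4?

2

At early start, day 4 has: Activity 3.
Demand: 2 = 2.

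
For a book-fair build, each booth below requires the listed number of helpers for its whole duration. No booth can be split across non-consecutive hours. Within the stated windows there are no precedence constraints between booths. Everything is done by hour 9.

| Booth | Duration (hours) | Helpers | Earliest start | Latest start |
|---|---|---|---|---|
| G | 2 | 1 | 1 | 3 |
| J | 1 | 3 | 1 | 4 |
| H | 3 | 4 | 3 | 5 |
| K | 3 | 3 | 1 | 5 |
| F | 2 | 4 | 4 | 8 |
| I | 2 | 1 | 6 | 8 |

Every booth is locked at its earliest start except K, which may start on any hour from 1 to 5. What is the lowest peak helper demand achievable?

K@1: h1:7  h2:4  h3:7  h4:8  h5:8  h6:1  h7:1  h8:0  h9:0 → peak 8
K@2: h1:4  h2:4  h3:7  h4:11  h5:8  h6:1  h7:1  h8:0  h9:0 → peak 11
K@3: h1:4  h2:1  h3:7  h4:11  h5:11  h6:1  h7:1  h8:0  h9:0 → peak 11
K@4: h1:4  h2:1  h3:4  h4:11  h5:11  h6:4  h7:1  h8:0  h9:0 → peak 11
K@5: h1:4  h2:1  h3:4  h4:8  h5:11  h6:4  h7:4  h8:0  h9:0 → peak 11
Best is K@1, peak 8.

8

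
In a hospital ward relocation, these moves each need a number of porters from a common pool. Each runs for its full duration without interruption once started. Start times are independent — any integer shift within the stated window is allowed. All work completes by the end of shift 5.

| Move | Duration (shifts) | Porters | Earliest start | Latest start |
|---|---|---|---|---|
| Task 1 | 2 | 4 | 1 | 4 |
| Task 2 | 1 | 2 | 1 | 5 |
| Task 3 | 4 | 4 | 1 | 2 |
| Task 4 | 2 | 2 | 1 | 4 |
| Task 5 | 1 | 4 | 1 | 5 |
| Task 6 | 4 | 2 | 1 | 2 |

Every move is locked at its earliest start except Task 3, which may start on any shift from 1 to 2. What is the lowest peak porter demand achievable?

14

Task 3@1: s1:18  s2:12  s3:6  s4:6  s5:0 → peak 18
Task 3@2: s1:14  s2:12  s3:6  s4:6  s5:4 → peak 14
Best is Task 3@2, peak 14.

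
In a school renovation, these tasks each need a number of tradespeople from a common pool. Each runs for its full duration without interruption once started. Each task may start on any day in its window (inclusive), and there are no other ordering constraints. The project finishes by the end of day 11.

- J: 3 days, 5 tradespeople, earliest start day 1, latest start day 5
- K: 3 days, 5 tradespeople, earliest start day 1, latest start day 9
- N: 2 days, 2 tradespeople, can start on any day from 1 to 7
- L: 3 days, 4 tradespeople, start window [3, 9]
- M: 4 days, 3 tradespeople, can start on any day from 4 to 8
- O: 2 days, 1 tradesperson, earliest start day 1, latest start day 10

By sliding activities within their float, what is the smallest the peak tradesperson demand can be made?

Early-start (J@1, K@1, N@1, L@3, M@4, O@1) gives peak 14: d1:13  d2:13  d3:14  d4:7  d5:7  d6:3  d7:3  d8:0  d9:0  d10:0  d11:0.
Shift K→4, L→7, M→7, O→3.
Schedule J@1, K@4, N@1, L@7, M@7, O@3: d1:7  d2:7  d3:6  d4:6  d5:5  d6:5  d7:7  d8:7  d9:7  d10:3  d11:0 — peak 7.

7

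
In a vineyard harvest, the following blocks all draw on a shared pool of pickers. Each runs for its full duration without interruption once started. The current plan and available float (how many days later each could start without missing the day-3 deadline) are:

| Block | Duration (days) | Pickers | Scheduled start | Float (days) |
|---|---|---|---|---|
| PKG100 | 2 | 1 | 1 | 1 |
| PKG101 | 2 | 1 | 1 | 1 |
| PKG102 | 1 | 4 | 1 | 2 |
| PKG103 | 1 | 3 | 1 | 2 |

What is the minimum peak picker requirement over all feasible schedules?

5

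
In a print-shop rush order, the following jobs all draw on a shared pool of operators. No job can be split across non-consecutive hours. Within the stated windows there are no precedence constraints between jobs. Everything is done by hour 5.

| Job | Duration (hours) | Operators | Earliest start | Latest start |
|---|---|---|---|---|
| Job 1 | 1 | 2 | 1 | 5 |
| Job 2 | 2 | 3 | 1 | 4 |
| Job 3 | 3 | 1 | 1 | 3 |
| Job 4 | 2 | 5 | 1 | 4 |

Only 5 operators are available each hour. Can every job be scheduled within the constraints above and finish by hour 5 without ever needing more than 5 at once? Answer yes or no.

Schedule Job 1@1, Job 2@2, Job 3@1, Job 4@4: h1:3  h2:4  h3:4  h4:5  h5:5 — peak 5 ≤ 5.

yes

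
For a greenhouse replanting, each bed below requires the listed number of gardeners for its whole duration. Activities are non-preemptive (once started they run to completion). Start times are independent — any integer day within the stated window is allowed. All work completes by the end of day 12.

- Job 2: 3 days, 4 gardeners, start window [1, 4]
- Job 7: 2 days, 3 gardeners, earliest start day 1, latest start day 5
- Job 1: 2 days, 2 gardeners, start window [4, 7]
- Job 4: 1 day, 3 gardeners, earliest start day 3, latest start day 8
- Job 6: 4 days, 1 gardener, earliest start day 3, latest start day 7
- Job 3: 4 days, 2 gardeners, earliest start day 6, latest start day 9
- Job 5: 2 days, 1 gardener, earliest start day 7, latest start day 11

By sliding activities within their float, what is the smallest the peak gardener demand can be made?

4

Early-start (Job 2@1, Job 7@1, Job 1@4, Job 4@3, Job 6@3, Job 3@6, Job 5@7) gives peak 8: d1:7  d2:7  d3:8  d4:3  d5:3  d6:3  d7:3  d8:3  d9:2  d10:0  d11:0  d12:0.
Shift Job 7→4, Job 1→6, Job 4→8, Job 6→4, Job 3→9.
Schedule Job 2@1, Job 7@4, Job 1@6, Job 4@8, Job 6@4, Job 3@9, Job 5@7: d1:4  d2:4  d3:4  d4:4  d5:4  d6:3  d7:4  d8:4  d9:2  d10:2  d11:2  d12:2 — peak 4.
Total gardener-days = 39 over 12 days ⇒ peak ≥ ⌈39/12⌉ = 4, so 4 is optimal.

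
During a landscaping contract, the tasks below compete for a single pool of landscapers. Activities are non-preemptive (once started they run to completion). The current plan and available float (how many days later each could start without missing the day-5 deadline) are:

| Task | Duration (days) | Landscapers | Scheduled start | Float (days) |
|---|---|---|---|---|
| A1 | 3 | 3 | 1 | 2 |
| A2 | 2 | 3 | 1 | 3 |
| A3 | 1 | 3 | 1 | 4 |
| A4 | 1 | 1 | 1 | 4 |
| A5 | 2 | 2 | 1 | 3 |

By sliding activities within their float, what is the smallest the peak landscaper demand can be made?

Early-start (A1@1, A2@1, A3@1, A4@1, A5@1) gives peak 12: d1:12  d2:8  d3:3  d4:0  d5:0.
Shift A3→3, A4→4, A5→4.
Schedule A1@1, A2@1, A3@3, A4@4, A5@4: d1:6  d2:6  d3:6  d4:3  d5:2 — peak 6.

6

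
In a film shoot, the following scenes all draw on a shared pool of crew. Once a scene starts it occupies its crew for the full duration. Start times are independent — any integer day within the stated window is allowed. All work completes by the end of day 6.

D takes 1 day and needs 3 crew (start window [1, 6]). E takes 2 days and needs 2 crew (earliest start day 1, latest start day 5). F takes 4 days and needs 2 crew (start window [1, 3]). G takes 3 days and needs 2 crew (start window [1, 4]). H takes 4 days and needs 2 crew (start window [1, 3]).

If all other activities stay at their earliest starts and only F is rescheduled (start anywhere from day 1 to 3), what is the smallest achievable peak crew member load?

9

F@1: d1:11  d2:8  d3:6  d4:4  d5:0  d6:0 → peak 11
F@2: d1:9  d2:8  d3:6  d4:4  d5:2  d6:0 → peak 9
F@3: d1:9  d2:6  d3:6  d4:4  d5:2  d6:2 → peak 9
Best is F@2, peak 9.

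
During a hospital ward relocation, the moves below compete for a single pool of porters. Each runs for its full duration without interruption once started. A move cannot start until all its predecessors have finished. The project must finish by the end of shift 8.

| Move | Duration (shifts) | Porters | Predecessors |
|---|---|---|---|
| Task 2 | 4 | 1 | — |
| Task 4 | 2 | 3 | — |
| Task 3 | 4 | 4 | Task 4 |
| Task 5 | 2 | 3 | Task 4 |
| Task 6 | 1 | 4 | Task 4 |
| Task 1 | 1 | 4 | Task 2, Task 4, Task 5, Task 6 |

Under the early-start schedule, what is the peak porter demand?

Early-start schedule: Task 2@1, Task 4@1, Task 3@3, Task 5@3, Task 6@3, Task 1@5.
Load per shift: shift 1: 4, shift 2: 4, shift 3: 12, shift 4: 8, shift 5: 8, shift 6: 4, shift 7: 0, shift 8: 0.
Peak is 12.

12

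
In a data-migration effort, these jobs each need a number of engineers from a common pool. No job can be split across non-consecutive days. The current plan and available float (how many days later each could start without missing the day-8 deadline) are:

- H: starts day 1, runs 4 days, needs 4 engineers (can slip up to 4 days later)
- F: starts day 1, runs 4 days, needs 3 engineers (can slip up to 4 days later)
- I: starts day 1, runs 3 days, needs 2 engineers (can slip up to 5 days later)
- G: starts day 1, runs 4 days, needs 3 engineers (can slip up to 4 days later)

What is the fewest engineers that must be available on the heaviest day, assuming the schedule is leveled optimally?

Early-start (H@1, F@1, I@1, G@1) gives peak 12: d1:12  d2:12  d3:12  d4:10  d5:0  d6:0  d7:0  d8:0.
Shift F→5, G→5.
Schedule H@1, F@5, I@1, G@5: d1:6  d2:6  d3:6  d4:4  d5:6  d6:6  d7:6  d8:6 — peak 6.
Total engineer-days = 46 over 8 days ⇒ peak ≥ ⌈46/8⌉ = 6, so 6 is optimal.

6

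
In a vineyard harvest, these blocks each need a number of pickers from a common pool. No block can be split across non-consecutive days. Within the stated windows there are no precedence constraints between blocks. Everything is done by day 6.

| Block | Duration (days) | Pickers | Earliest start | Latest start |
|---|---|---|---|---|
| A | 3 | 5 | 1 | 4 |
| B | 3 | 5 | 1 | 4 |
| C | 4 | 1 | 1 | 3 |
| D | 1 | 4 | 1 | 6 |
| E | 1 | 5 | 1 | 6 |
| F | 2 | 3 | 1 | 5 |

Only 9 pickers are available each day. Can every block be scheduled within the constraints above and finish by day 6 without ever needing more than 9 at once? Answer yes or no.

no

The minimum achievable peak is 10; 9 < 10, so no feasible schedule stays within the cap.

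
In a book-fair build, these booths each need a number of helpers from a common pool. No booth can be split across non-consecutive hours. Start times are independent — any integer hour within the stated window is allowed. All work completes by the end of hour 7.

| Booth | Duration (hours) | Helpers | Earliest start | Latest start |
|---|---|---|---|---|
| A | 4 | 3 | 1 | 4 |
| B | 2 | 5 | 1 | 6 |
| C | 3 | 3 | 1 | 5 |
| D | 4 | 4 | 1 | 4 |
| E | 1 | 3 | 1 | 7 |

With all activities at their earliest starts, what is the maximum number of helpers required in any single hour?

Early-start schedule: A@1, B@1, C@1, D@1, E@1.
Load per hour: hour 1: 18, hour 2: 15, hour 3: 10, hour 4: 7, hour 5: 0, hour 6: 0, hour 7: 0.
Peak is 18.

18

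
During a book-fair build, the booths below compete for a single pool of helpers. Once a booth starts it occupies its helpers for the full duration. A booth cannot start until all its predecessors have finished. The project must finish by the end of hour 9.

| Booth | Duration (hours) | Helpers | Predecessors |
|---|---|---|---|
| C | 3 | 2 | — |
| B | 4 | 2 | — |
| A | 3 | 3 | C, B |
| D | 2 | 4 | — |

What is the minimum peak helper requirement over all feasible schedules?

Early-start (C@1, B@1, A@5, D@1) gives peak 8: h1:8  h2:8  h3:4  h4:2  h5:3  h6:3  h7:3  h8:0  h9:0.
Shift D→8.
Schedule C@1, B@1, A@5, D@8: h1:4  h2:4  h3:4  h4:2  h5:3  h6:3  h7:3  h8:4  h9:4 — peak 4.
Total helper-hours = 31 over 9 hours ⇒ peak ≥ ⌈31/9⌉ = 4, so 4 is optimal.

4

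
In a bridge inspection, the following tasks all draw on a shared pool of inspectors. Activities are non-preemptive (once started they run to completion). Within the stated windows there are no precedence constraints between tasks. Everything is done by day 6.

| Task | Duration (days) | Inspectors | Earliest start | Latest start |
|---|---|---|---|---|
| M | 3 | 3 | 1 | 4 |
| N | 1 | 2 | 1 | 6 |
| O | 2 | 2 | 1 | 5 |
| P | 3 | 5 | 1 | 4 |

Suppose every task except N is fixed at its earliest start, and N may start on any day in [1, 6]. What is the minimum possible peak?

N@1: d1:12  d2:10  d3:8  d4:0  d5:0  d6:0 → peak 12
N@2: d1:10  d2:12  d3:8  d4:0  d5:0  d6:0 → peak 12
N@3: d1:10  d2:10  d3:10  d4:0  d5:0  d6:0 → peak 10
N@4: d1:10  d2:10  d3:8  d4:2  d5:0  d6:0 → peak 10
N@5: d1:10  d2:10  d3:8  d4:0  d5:2  d6:0 → peak 10
N@6: d1:10  d2:10  d3:8  d4:0  d5:0  d6:2 → peak 10
Best is N@3, peak 10.

10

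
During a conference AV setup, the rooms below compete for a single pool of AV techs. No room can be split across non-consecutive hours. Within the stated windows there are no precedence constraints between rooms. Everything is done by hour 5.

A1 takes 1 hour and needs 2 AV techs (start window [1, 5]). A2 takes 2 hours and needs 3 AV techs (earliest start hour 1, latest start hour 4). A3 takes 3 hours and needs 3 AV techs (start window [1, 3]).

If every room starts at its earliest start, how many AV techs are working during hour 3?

At early start, hour 3 has: A3.
Demand: 3 = 3.

3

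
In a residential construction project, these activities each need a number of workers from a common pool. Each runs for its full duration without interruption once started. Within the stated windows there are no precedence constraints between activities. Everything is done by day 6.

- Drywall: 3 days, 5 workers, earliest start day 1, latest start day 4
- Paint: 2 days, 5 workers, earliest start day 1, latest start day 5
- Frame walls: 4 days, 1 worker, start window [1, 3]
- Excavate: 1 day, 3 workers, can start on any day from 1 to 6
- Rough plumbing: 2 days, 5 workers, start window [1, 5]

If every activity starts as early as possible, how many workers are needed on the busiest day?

19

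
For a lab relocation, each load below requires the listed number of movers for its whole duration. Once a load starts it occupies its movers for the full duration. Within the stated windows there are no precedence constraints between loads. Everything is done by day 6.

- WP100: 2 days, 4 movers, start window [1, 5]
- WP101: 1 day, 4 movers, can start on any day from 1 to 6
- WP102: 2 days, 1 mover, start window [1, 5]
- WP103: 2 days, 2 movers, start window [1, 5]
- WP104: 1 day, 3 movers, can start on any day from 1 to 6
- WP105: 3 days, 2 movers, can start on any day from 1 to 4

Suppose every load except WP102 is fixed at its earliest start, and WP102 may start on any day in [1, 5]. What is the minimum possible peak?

WP102@1: d1:16  d2:9  d3:2  d4:0  d5:0  d6:0 → peak 16
WP102@2: d1:15  d2:9  d3:3  d4:0  d5:0  d6:0 → peak 15
WP102@3: d1:15  d2:8  d3:3  d4:1  d5:0  d6:0 → peak 15
WP102@4: d1:15  d2:8  d3:2  d4:1  d5:1  d6:0 → peak 15
WP102@5: d1:15  d2:8  d3:2  d4:0  d5:1  d6:1 → peak 15
Best is WP102@2, peak 15.

15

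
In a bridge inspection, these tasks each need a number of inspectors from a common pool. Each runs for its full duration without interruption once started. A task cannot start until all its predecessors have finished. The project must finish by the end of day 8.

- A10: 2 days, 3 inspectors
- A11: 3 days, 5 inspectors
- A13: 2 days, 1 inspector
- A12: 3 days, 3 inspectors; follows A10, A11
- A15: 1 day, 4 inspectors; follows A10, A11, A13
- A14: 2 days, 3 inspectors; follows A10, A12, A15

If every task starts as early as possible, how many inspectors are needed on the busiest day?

9

Early-start schedule: A10@1, A11@1, A13@1, A12@4, A15@4, A14@7.
Load per day: day 1: 9, day 2: 9, day 3: 5, day 4: 7, day 5: 3, day 6: 3, day 7: 3, day 8: 3.
Peak is 9.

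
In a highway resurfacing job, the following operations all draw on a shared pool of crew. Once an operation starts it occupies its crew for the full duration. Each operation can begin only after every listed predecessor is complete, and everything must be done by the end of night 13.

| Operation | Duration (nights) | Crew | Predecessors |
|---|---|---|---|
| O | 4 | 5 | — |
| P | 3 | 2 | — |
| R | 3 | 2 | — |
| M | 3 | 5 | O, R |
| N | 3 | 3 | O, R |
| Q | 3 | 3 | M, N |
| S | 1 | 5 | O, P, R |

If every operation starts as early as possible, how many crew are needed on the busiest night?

13

Early-start schedule: O@1, P@1, R@1, M@5, N@5, Q@8, S@5.
Load per night: night 1: 9, night 2: 9, night 3: 9, night 4: 5, night 5: 13, night 6: 8, night 7: 8, night 8: 3, night 9: 3, night 10: 3, night 11: 0, night 12: 0, night 13: 0.
Peak is 13.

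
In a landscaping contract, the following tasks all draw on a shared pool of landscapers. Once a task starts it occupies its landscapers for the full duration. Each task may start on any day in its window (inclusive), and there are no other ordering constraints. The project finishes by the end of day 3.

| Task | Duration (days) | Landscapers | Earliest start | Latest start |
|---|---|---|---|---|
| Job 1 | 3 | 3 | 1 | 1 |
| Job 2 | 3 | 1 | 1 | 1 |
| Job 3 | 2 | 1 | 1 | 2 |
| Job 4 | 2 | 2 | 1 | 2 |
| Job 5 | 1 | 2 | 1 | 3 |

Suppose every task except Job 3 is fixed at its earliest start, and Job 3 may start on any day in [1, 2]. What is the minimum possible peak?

8

Job 3@1: d1:9  d2:7  d3:4 → peak 9
Job 3@2: d1:8  d2:7  d3:5 → peak 8
Best is Job 3@2, peak 8.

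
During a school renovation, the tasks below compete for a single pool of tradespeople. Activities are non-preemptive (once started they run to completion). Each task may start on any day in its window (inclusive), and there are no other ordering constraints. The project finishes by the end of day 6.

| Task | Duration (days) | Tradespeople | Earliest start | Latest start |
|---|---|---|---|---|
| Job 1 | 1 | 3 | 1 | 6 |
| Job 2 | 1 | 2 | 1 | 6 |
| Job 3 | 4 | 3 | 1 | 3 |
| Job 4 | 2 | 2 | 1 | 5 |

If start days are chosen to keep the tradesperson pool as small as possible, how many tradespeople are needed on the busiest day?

Early-start (Job 1@1, Job 2@1, Job 3@1, Job 4@1) gives peak 10: d1:10  d2:5  d3:3  d4:3  d5:0  d6:0.
Shift Job 3→2, Job 4→2.
Schedule Job 1@1, Job 2@1, Job 3@2, Job 4@2: d1:5  d2:5  d3:5  d4:3  d5:3  d6:0 — peak 5.

5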